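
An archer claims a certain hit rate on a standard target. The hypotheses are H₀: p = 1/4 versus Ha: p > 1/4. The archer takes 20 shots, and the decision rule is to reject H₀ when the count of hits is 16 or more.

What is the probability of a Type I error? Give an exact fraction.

106249/274877906944

α = P(reject H₀ | H₀ true) = P(Y ≥ 16 | p = 1/4), with Y ~ Binomial(20, 1/4).
Adding the binomial terms for j = 16 through 20 with p = 1/4 yields 106249/274877906944.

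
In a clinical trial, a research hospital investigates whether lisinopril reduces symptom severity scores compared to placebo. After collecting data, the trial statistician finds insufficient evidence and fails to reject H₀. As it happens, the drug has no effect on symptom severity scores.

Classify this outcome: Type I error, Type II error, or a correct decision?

The conventional null hypothesis here is that the drug has no effect on symptom severity scores.
The test retained a true H₀ — the decision matches the true state.

No error — this is a correct decision.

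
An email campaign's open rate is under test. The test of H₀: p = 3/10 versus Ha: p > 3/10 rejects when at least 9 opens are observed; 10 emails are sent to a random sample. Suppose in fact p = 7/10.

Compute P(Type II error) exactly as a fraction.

8506916541/10000000000

A Type II error is failing to reject when Ha holds: with p = 7/10, β = P(S ≤ 8).
Equivalently, β = 1 − P(S ≥ 9) = 8506916541/10000000000.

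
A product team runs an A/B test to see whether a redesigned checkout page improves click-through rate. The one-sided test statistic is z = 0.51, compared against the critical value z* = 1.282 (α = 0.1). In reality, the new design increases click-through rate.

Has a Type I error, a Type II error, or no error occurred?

The conventional null hypothesis is that the new design has no effect on click-through rate.
Since z = 0.51 ≤ z* = 1.282, H₀ is not rejected.
H₀ is false (actually the new design increases click-through rate).
Failing to reject a false H₀ is a Type II error.

Type II error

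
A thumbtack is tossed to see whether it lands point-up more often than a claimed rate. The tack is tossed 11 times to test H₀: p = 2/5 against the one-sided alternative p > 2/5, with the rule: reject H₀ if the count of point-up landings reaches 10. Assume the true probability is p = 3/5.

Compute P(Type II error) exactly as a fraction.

1894076/1953125

β = P(fail to reject H₀ | Ha true) = P(S ≤ 9 | p = 3/5), S ~ Binomial(11, 3/5).
Adding the binomial probabilities P(S=0)+…+P(S=9) at p = 3/5 gives 1894076/1953125.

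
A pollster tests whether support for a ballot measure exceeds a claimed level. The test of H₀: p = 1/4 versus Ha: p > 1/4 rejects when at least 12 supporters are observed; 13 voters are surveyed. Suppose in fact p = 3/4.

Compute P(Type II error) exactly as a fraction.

β = P(fail to reject H₀ | Ha true) = P(X ≤ 11 | p = 3/4), X ~ Binomial(13, 3/4).
Adding the binomial probabilities P(X=0)+…+P(X=11) at p = 3/4 gives 3662863/4194304.

3662863/4194304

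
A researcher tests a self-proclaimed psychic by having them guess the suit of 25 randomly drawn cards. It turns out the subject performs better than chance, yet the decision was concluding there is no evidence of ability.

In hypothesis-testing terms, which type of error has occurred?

The null hypothesis here is that the subject is guessing at random (p = 1/4).
'Concluding there is no evidence of ability' corresponds to failing to reject H₀.
H₀ was not rejected but H₀ is false — a Type II error (false negative).

Type II error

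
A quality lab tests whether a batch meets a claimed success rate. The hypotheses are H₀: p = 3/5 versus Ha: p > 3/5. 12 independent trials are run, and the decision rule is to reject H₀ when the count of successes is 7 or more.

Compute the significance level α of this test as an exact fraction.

α = P(reject H₀ | H₀ true) = P(X ≥ 7 | p = 3/5), with X ~ Binomial(12, 3/5).
P(X ≥ 7) = Σ_{j=7}^{12} C(12,j)·(3/5)^j·(2/5)^{12-j} = 162404433/244140625.

162404433/244140625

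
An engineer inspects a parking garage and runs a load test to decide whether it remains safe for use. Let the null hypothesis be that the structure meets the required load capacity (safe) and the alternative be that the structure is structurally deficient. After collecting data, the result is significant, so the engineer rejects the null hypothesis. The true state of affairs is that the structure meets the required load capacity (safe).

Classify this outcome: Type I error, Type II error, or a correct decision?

H₀ was rejected, but H₀ is actually true.
Rejecting a true null hypothesis is a Type I error (false positive).

Type I error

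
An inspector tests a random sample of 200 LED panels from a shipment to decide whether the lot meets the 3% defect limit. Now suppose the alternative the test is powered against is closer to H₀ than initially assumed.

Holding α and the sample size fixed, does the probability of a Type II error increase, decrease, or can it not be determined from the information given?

It increases.

A smaller departure from H₀ means the test statistic under Ha is distributed closer to where it would be under H₀; rejection becomes less likely.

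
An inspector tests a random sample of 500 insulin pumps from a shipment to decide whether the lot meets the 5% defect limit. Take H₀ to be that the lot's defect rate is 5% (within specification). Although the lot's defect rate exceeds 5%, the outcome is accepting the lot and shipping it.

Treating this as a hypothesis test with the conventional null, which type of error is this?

'Accepting the lot and shipping it' corresponds to failing to reject H₀.
H₀ was not rejected but H₀ is false — a Type II error (false negative).

Type II error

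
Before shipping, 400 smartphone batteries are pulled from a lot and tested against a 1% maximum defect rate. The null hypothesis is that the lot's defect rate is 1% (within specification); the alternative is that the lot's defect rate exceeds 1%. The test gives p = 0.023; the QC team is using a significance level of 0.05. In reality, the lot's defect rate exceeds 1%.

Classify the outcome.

Neither — the decision is correct.

Since p = 0.023 < α = 0.05, H₀ is rejected.
H₀ is false (actually the lot's defect rate exceeds 1%).
The decision matches the true state — no error.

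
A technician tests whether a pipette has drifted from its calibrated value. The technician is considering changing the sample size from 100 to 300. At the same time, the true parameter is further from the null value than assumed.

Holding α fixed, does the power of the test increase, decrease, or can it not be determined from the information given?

It increases.

Increasing n separates the H₀ and Ha sampling distributions, so under Ha fewer outcomes land in the acceptance region. A bigger departure from H₀ is easier for the test to detect, so it fails to reject less often. Both changes push β in the same direction.
Since power = 1 − β and β decreases, power increases.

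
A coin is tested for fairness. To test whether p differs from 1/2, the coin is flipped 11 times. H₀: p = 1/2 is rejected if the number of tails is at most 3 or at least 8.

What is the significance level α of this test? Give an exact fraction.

29/128

The significance level is the null-hypothesis probability of the rejection region {≤3} ∪ {≥8}.
By symmetry, α = 2·P(X ≤ 3) = 2·(1 + 11 + 55 + 165)/2048 = 464/2048 = 29/128.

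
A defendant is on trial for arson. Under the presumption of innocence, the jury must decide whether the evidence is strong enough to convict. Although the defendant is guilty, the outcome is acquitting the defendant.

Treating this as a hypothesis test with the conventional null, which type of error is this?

Type II error

The null hypothesis here is that the defendant is innocent.
'Acquitting the defendant' corresponds to failing to reject H₀.
H₀ was not rejected but H₀ is false — a Type II error (false negative).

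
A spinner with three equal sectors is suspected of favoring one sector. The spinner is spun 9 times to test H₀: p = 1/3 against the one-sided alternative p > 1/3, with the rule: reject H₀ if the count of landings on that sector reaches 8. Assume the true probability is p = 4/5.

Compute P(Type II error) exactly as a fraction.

β = P(fail to reject H₀ | Ha true) = P(X ≤ 7 | p = 4/5), X ~ Binomial(9, 4/5).
Summing C(9,j)·(4/5)^j·(1/5)^{9-j} for j = 0..7 gives 1101157/1953125.

1101157/1953125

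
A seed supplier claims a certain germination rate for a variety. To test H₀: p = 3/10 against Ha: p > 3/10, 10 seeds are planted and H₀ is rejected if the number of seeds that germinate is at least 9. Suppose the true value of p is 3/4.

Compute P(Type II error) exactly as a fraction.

A Type II error is failing to reject when Ha holds: with p = 3/4, β = P(X ≤ 8).
Summing C(10,j)·(3/4)^j·(1/4)^{10-j} for j = 0..8 gives 792697/1048576.

792697/1048576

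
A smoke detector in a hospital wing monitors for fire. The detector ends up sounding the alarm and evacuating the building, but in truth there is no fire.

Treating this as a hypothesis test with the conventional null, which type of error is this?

Type I error

The null hypothesis here is that there is no fire.
'Sounding the alarm and evacuating the building' corresponds to rejecting H₀.
H₀ was rejected but H₀ is true — a Type I error (false positive).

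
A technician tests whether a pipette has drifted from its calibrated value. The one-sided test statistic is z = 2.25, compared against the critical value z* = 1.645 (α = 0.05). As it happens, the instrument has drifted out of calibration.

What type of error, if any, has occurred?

The conventional null hypothesis is that the instrument is correctly calibrated.
Since z = 2.25 > z* = 1.645, H₀ is rejected.
H₀ is false (actually the instrument has drifted out of calibration).
The decision matches the true state — no error.

No error (correct decision).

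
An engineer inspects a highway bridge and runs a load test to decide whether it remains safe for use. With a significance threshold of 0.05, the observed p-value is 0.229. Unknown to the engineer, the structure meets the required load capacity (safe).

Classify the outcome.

The conventional null hypothesis is that the structure meets the required load capacity (safe).
Since p = 0.229 ≥ α = 0.05, H₀ is not rejected.
H₀ is true (actually the structure meets the required load capacity (safe)).
The decision matches the true state — no error.

No error (correct decision).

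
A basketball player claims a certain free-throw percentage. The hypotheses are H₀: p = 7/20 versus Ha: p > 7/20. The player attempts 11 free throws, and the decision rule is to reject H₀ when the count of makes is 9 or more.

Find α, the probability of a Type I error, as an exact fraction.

83491612883/40960000000000

Under H₀, Y ~ Binomial(11, 7/20), and α = P(Y ≥ 9).
Adding the binomial terms for j = 9 through 11 with p = 7/20 yields 83491612883/40960000000000.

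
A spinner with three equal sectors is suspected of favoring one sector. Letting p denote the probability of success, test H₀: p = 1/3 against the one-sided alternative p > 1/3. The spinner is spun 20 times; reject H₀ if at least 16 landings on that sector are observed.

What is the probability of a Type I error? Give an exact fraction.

Under H₀, K ~ Binomial(20, 1/3), and α = P(K ≥ 16).
Adding the binomial terms for j = 16 through 20 with p = 1/3 yields 29147/1162261467.

29147/1162261467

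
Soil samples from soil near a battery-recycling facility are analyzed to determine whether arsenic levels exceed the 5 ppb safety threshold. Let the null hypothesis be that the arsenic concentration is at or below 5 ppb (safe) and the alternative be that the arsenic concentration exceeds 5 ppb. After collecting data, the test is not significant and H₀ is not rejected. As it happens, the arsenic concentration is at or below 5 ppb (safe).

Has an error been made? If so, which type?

Neither — the decision is correct.

The test retained a true H₀ — the decision matches the true state.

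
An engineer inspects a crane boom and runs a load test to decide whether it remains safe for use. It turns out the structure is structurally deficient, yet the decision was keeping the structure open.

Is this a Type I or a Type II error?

The null hypothesis here is that the structure meets the required load capacity (safe).
'Keeping the structure open' corresponds to failing to reject H₀.
H₀ was not rejected but H₀ is false — a Type II error (false negative).

Type II error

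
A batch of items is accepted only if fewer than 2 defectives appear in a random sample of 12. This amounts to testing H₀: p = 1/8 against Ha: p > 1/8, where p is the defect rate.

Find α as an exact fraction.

31150268619/68719476736

The significance level is the probability, assuming p = 1/8, of seeing 2 or more defectives in 12 draws.
α = 1 − P(S ≤ 1) = 1 − 37569208117/68719476736 = 31150268619/68719476736.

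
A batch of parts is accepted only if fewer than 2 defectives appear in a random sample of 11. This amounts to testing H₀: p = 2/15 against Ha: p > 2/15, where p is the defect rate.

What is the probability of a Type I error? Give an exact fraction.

Under H₀, Y ~ Binomial(11, 2/15); the Type I error rate is P(Y ≥ 2).
Via the complement, α = 1 − Σ_{j=0}^{1} C(11,j)(2/15)^j(13/15)^{11-j} = 764941728932/1729951171875.

764941728932/1729951171875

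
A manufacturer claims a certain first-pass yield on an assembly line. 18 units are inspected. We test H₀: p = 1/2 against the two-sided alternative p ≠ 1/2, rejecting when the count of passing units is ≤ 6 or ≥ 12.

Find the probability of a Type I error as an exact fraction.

7795/32768

α = P(Y ≤ 6 or Y ≥ 12 | p = 1/2), Y ~ Binomial(18, 1/2).
The two tails are symmetric, so α = 2·(1 + 18 + 153 + 816 + 3060 + 8568 + 18564)/2^18 = 62360/262144 = 7795/32768.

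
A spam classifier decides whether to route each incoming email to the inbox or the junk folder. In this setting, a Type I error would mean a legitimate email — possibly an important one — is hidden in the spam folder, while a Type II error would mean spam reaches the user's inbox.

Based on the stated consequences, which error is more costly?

Type I error

The Type I consequence (a legitimate email — possibly an important one — is hidden in the spam folder) is more severe than the Type II consequence (spam reaches the user's inbox).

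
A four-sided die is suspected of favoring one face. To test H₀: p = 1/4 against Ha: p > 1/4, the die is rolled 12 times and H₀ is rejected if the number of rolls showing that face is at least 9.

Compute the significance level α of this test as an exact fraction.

6571/16777216

The Type I error probability is α = P(X ≥ 9) computed under H₀, where X ~ Binomial(12, 1/4).
Summing C(12,j)(1/4)^j(3/4)^{12−j} for j = 9,…,12 gives 6571/16777216.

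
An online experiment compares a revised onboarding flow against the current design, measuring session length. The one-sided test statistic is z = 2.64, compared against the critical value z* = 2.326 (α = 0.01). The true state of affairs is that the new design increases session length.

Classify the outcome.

No error (correct decision).

The conventional null hypothesis is that the new design has no effect on session length.
Since z = 2.64 > z* = 2.326, H₀ is rejected.
H₀ is false (actually the new design increases session length).
The decision matches the true state — no error.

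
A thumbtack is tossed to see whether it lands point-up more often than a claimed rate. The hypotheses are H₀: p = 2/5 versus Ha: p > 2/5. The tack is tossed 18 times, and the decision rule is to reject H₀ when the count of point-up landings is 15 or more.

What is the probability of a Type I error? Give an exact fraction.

The Type I error probability is α = P(K ≥ 15) computed under H₀, where K ~ Binomial(18, 2/5).
Summing C(18,j)(2/5)^j(3/5)^{18−j} for j = 15,…,18 gives 163905536/762939453125.

163905536/762939453125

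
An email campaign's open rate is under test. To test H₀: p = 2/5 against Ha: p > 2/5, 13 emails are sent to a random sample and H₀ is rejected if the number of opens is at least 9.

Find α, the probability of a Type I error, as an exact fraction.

7833088/244140625

Under H₀, S ~ Binomial(13, 2/5), and α = P(S ≥ 9).
P(S ≥ 9) = Σ_{j=9}^{13} C(13,j)·(2/5)^j·(3/5)^{13-j} = 7833088/244140625.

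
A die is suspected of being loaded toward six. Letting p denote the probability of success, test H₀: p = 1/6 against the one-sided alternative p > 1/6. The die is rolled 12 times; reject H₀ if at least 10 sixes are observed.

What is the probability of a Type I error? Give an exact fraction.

1711/2176782336

α = P(reject H₀ | H₀ true) = P(K ≥ 10 | p = 1/6), with K ~ Binomial(12, 1/6).
Summing C(12,j)(1/6)^j(5/6)^{12−j} for j = 10,…,12 gives 1711/2176782336.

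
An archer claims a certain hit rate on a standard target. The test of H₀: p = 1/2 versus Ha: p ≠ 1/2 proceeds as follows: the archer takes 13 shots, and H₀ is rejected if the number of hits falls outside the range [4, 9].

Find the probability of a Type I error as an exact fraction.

Under H₀, X ~ Binomial(13, 1/2); α is the probability of landing in either tail, P(X ≤ 3) + P(X ≥ 10).
The two tails are symmetric, so α = 2·(1 + 13 + 78 + 286)/2^13 = 756/8192 = 189/2048.

189/2048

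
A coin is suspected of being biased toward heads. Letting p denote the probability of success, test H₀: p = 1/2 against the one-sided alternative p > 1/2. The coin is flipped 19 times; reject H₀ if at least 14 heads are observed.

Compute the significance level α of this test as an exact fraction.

2083/65536

Under H₀, Y ~ Binomial(19, 1/2), and α = P(Y ≥ 14).
P(Y ≥ 14) = [C(19,14) + C(19,15) + C(19,16) + C(19,17) + C(19,18) + C(19,19)] / 2^19 = (11628 + 3876 + 969 + 171 + 19 + 1) / 524288 = 16664/524288 = 2083/65536.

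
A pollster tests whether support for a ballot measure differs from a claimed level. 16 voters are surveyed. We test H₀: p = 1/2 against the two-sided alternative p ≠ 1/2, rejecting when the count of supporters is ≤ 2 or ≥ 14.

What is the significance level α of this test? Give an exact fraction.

137/32768

The significance level is the null-hypothesis probability of the rejection region {≤2} ∪ {≥14}.
Each tail has probability (1 + 16 + 120)/65536; doubling gives α = 274/65536 = 137/32768.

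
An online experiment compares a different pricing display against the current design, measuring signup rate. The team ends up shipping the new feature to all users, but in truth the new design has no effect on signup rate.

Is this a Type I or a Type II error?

The null hypothesis here is that the new design has no effect on signup rate.
'Shipping the new feature to all users' corresponds to rejecting H₀.
H₀ was rejected but H₀ is true — a Type I error (false positive).

Type I error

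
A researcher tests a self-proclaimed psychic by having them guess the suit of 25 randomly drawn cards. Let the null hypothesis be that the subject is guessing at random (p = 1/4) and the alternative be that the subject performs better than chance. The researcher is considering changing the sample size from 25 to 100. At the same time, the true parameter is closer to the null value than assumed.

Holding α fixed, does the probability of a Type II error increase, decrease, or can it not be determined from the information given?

The first change alone would make β decrease; the second alone would make β increase. Which effect dominates depends on the magnitudes, which are not given.

Cannot be determined from the information given.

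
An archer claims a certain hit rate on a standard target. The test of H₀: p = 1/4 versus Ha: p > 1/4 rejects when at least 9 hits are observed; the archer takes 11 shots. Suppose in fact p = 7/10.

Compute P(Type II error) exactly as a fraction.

Under the alternative p = 7/10, K ~ Binomial(11, 7/10); β is the probability the test does not reject, P(K < 9).
Summing C(11,j)·(7/10)^j·(3/10)^{11-j} for j = 0..8 gives 2749038183/4000000000.

2749038183/4000000000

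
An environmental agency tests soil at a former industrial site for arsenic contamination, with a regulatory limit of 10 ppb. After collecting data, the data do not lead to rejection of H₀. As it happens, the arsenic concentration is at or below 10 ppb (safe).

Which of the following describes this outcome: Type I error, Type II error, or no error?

No error — this is a correct decision.

The conventional null hypothesis here is that the arsenic concentration is at or below 10 ppb (safe).
The test retained a true H₀ — the decision matches the true state.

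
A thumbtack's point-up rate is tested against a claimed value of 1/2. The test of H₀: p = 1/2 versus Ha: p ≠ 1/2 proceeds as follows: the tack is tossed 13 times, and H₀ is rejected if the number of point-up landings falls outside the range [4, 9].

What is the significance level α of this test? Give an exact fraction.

Under H₀, S ~ Binomial(13, 1/2); α is the probability of landing in either tail, P(S ≤ 3) + P(S ≥ 10).
The two tails are symmetric, so α = 2·(1 + 13 + 78 + 286)/2^13 = 756/8192 = 189/2048.

189/2048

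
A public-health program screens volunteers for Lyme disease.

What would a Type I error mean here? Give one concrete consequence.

With the conventional null hypothesis that the patient does not have Lyme disease:
A Type I error is rejecting H₀ when H₀ is true.
Here that means flagging the patient as positive and ordering follow-up testing when actually the patient does not have Lyme disease.

A Type I error would mean concluding that the patient has Lyme disease when in fact the patient does not have Lyme disease. Consequence: a healthy patient undergoes unnecessary, possibly invasive follow-up procedures.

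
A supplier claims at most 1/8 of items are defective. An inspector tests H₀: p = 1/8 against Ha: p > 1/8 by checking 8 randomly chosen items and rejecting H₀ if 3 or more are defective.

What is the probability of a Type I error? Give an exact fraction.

Under H₀, S ~ Binomial(8, 1/8); the Type I error rate is P(S ≥ 3).
α = 1 − P(S ≤ 2) = 1 − 15647317/16777216 = 1129899/16777216.

1129899/16777216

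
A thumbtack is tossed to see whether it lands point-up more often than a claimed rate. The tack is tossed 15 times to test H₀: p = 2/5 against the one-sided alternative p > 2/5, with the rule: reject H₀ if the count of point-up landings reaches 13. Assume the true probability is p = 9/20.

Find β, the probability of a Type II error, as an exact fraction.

32731725032763916841/32768000000000000000

A Type II error is failing to reject when Ha holds: with p = 9/20, β = P(K ≤ 12).
Summing C(15,j)·(9/20)^j·(11/20)^{15-j} for j = 0..12 gives 32731725032763916841/32768000000000000000.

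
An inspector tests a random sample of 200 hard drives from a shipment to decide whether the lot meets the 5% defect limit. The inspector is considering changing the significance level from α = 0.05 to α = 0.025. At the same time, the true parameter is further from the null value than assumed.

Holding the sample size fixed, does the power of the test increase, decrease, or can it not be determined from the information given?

Cannot be determined from the information given.

The first change alone would make β increase; the second alone would make β decrease. Which effect dominates depends on the magnitudes, which are not given.
Since power = 1 − β, the effect on power is likewise indeterminate.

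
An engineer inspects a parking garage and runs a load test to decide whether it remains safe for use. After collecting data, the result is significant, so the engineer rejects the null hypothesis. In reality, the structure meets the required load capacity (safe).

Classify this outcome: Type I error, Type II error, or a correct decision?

The conventional null hypothesis here is that the structure meets the required load capacity (safe).
H₀ was rejected, but H₀ is actually true.
Rejecting a true null hypothesis is a Type I error (false positive).

Type I error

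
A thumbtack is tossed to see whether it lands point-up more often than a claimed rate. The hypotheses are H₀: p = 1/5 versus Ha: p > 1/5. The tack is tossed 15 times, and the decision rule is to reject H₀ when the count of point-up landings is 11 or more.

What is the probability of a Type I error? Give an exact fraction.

The Type I error probability is α = P(Y ≥ 11) computed under H₀, where Y ~ Binomial(15, 1/5).
P(Y ≥ 11) = Σ_{j=11}^{15} C(15,j)·(1/5)^j·(4/5)^{15-j} = 380301/30517578125.

380301/30517578125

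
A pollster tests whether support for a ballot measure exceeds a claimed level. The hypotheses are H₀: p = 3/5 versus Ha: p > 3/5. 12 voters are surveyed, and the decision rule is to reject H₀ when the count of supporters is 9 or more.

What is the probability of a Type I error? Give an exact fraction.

Under H₀, Y ~ Binomial(12, 3/5), and α = P(Y ≥ 9).
Summing C(12,j)(3/5)^j(2/5)^{12−j} for j = 9,…,12 gives 11002797/48828125.

11002797/48828125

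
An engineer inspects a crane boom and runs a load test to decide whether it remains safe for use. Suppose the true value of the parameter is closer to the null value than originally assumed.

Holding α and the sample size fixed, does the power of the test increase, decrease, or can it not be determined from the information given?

It decreases.

A smaller departure from H₀ means the test statistic under Ha is distributed closer to where it would be under H₀; rejection becomes less likely.
Since power = 1 − β and β increases, power decreases.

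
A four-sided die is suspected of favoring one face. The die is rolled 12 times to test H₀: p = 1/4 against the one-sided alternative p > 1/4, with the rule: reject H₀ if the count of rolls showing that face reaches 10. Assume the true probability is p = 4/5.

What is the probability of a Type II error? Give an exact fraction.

A Type II error is failing to reject when Ha holds: with p = 4/5, β = P(Y ≤ 9).
Equivalently, β = 1 − P(Y ≥ 10) = 21565149/48828125.

21565149/48828125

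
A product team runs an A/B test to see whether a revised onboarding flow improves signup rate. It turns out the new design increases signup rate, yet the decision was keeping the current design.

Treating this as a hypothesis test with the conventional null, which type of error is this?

Type II error

The null hypothesis here is that the new design has no effect on signup rate.
'Keeping the current design' corresponds to failing to reject H₀.
H₀ was not rejected but H₀ is false — a Type II error (false negative).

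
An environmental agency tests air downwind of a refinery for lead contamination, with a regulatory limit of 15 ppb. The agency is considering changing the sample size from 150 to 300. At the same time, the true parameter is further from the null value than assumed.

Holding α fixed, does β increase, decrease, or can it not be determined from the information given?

A larger sample reduces the standard error, pulling the sampling distribution under Ha further from the non-rejection region. A larger true effect moves the Ha sampling distribution further from the H₀ critical value, making rejection more likely when Ha is true. Both changes push β in the same direction.

It decreases.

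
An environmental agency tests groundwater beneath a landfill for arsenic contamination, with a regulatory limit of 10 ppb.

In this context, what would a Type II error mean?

With the conventional null hypothesis that the arsenic concentration is at or below 10 ppb (safe):
A Type II error is failing to reject H₀ when H₀ is false.
Here that means certifying the site as safe when actually the arsenic concentration exceeds 10 ppb.

A Type II error would mean concluding that the arsenic concentration is at or below 10 ppb (safe) (or at least failing to establish that the arsenic concentration exceeds 10 ppb) when in fact the arsenic concentration exceeds 10 ppb.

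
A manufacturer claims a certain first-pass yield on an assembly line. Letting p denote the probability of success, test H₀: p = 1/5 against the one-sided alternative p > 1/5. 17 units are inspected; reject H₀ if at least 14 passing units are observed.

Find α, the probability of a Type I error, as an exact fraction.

9153/152587890625

The Type I error probability is α = P(K ≥ 14) computed under H₀, where K ~ Binomial(17, 1/5).
P(K ≥ 14) = Σ_{j=14}^{17} C(17,j)·(1/5)^j·(4/5)^{17-j} = 9153/152587890625.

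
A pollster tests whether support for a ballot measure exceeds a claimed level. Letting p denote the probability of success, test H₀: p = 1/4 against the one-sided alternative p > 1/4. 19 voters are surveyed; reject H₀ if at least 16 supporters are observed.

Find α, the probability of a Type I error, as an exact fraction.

α = P(reject H₀ | H₀ true) = P(X ≥ 16 | p = 1/4), with X ~ Binomial(19, 1/4).
Adding the binomial terms for j = 16 through 19 with p = 1/4 yields 1735/17179869184.

1735/17179869184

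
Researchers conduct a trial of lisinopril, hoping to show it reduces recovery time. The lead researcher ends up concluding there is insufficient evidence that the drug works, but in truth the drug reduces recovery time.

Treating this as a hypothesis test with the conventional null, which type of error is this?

Type II error

The null hypothesis here is that the drug has no effect on recovery time.
'Concluding there is insufficient evidence that the drug works' corresponds to failing to reject H₀.
H₀ was not rejected but H₀ is false — a Type II error (false negative).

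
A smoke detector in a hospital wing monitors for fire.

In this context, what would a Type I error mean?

With the conventional null hypothesis that there is no fire:
A Type I error is rejecting H₀ when H₀ is true.
Here that means sounding the alarm and evacuating the building when actually there is no fire.

A Type I error would mean concluding that there is a fire when in fact there is no fire.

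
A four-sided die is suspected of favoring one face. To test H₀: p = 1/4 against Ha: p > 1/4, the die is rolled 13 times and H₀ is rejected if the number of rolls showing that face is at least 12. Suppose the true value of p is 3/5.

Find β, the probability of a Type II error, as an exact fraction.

Under the alternative p = 3/5, Y ~ Binomial(13, 3/5); β is the probability the test does not reject, P(Y < 12).
Equivalently, β = 1 − P(Y ≥ 12) = 1205291336/1220703125.

1205291336/1220703125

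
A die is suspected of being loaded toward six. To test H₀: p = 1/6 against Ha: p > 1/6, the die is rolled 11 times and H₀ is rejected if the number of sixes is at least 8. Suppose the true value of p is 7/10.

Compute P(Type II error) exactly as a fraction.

1076094153/2500000000

A Type II error is failing to reject when Ha holds: with p = 7/10, β = P(X ≤ 7).
Equivalently, β = 1 − P(X ≥ 8) = 1076094153/2500000000.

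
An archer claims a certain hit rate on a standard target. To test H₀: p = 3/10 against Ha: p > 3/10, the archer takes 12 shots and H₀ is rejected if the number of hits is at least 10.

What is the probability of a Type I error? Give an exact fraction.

α = P(reject H₀ | H₀ true) = P(Y ≥ 10 | p = 3/10), with Y ~ Binomial(12, 3/10).
Summing C(12,j)(3/10)^j(7/10)^{12−j} for j = 10,…,12 gives 41275251/200000000000.

41275251/200000000000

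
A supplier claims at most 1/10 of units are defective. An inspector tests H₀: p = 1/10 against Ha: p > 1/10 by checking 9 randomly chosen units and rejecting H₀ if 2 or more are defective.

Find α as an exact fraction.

112579511/500000000

The significance level is the probability, assuming p = 1/10, of seeing 2 or more defectives in 9 draws.
Via the complement, α = 1 − Σ_{j=0}^{1} C(9,j)(1/10)^j(9/10)^{9-j} = 112579511/500000000.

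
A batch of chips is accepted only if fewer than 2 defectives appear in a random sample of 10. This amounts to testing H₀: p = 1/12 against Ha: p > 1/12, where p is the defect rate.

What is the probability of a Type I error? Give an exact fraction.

The significance level is the probability, assuming p = 1/12, of seeing 2 or more defectives in 10 draws.
α = 1 − P(Y ≤ 1) = 1 − 16505633837/20639121408 = 4133487571/20639121408.

4133487571/20639121408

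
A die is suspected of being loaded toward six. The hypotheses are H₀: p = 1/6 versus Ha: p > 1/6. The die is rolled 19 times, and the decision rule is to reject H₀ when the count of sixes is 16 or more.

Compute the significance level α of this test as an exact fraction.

The Type I error probability is α = P(Y ≥ 16) computed under H₀, where Y ~ Binomial(19, 1/6).
P(Y ≥ 16) = Σ_{j=16}^{19} C(19,j)·(1/6)^j·(5/6)^{19-j} = 581/2821109907456.

581/2821109907456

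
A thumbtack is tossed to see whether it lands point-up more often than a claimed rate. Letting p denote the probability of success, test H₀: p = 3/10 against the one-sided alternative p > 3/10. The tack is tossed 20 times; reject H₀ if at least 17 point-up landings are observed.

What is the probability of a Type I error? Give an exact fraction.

54269474678631/100000000000000000000

Under H₀, S ~ Binomial(20, 3/10), and α = P(S ≥ 17).
P(S ≥ 17) = Σ_{j=17}^{20} C(20,j)·(3/10)^j·(7/10)^{20-j} = 54269474678631/100000000000000000000.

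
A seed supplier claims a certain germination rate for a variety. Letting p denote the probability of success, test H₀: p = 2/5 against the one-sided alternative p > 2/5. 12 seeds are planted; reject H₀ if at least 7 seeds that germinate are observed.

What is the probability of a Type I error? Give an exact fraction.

38626048/244140625

The Type I error probability is α = P(Y ≥ 7) computed under H₀, where Y ~ Binomial(12, 2/5).
Adding the binomial terms for j = 7 through 12 with p = 2/5 yields 38626048/244140625.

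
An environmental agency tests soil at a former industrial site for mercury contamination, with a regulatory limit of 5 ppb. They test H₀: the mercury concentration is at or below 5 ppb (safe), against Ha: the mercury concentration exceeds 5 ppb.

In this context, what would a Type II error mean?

A Type II error would mean concluding that the mercury concentration is at or below 5 ppb (safe) (or at least failing to establish that the mercury concentration exceeds 5 ppb) when in fact the mercury concentration exceeds 5 ppb.

A Type II error is failing to reject H₀ when H₀ is false.
Here that means certifying the site as safe when actually the mercury concentration exceeds 5 ppb.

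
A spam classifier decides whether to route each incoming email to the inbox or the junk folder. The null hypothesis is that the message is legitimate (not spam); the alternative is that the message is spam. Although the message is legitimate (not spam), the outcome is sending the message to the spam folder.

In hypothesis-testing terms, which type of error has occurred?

'Sending the message to the spam folder' corresponds to rejecting H₀.
H₀ was rejected but H₀ is true — a Type I error (false positive).

Type I error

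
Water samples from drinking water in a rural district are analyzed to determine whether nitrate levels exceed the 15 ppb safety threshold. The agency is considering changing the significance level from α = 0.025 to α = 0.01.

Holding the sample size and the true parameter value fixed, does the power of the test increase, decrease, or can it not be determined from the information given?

It decreases.

Lowering α raises the bar for rejection; under Ha, the test now fails to reject on outcomes it previously would have rejected.
Since power = 1 − β and β increases, power decreases.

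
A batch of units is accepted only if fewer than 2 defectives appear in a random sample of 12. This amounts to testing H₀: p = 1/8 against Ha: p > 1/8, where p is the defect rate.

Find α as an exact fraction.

Under H₀, S ~ Binomial(12, 1/8); the Type I error rate is P(S ≥ 2).
α = 1 − P(S ≤ 1) = 1 − 37569208117/68719476736 = 31150268619/68719476736.

31150268619/68719476736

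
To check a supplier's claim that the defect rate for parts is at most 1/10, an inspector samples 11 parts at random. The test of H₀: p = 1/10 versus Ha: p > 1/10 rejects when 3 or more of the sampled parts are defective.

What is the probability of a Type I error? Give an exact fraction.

1791237017/20000000000

Under H₀, S ~ Binomial(11, 1/10); the Type I error rate is P(S ≥ 3).
α = 1 − P(S ≤ 2) = 1 − 18208762983/20000000000 = 1791237017/20000000000.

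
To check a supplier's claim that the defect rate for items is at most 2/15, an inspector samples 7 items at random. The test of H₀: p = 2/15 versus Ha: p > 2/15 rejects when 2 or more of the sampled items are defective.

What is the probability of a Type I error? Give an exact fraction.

The significance level is the probability, assuming p = 2/15, of seeing 2 or more defectives in 7 draws.
Computing the lower-tail complement: 1 − 4826809/6328125 = 1501316/6328125.

1501316/6328125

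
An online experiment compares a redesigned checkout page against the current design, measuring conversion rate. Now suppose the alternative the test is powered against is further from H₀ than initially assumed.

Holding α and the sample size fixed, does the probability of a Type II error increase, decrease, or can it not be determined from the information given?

A larger true effect moves the Ha sampling distribution further from the H₀ critical value, making rejection more likely when Ha is true.

It decreases.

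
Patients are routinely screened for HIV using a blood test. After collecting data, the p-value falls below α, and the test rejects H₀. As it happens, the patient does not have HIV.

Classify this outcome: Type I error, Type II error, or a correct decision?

The conventional null hypothesis here is that the patient does not have HIV.
H₀ was rejected, but H₀ is actually true.
Rejecting a true null hypothesis is a Type I error (false positive).

Type I error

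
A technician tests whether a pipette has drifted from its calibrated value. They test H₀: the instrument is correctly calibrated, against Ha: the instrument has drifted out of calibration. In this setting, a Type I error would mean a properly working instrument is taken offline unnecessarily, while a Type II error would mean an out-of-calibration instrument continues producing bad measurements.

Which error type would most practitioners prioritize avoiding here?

Type II error

The Type II consequence (an out-of-calibration instrument continues producing bad measurements) is more severe than the Type I consequence (a properly working instrument is taken offline unnecessarily).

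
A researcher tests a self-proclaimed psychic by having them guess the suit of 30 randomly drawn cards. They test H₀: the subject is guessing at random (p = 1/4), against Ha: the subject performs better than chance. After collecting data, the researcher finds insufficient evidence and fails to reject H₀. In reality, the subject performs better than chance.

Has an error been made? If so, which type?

H₀ was not rejected, but H₀ is actually false.
Failing to reject a false null hypothesis is a Type II error (false negative).

Type II error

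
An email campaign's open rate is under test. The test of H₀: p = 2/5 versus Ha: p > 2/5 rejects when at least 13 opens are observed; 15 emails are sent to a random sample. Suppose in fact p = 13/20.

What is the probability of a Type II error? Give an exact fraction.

30745097163070342213/32768000000000000000

β = P(fail to reject H₀ | Ha true) = P(X ≤ 12 | p = 13/20), X ~ Binomial(15, 13/20).
Adding the binomial probabilities P(X=0)+…+P(X=12) at p = 13/20 gives 30745097163070342213/32768000000000000000.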